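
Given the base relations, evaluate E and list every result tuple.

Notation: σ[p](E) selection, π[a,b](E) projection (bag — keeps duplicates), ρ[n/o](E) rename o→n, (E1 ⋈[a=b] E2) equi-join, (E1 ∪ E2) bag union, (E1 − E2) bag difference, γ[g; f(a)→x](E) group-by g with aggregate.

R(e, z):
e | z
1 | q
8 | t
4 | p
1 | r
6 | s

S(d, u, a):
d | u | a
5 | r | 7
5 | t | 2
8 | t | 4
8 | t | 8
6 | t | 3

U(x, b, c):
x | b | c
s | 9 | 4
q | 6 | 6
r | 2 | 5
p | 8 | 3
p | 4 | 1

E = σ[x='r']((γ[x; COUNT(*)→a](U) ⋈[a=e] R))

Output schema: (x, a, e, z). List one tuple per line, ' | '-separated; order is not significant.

Stepwise |·|:
  U → 5
  γ[x; COUNT(*)→a](U) → 4
  R → 5
  (γ[x; COUNT(*)→a](U) ⋈[a=e] R) → 6
  σ[x='r']((γ[x; COUNT(*)→a](U) ⋈[a=e] R)) → 2

== RESULT ==
x | a | e | z
r | 1 | 1 | q
r | 1 | 1 | r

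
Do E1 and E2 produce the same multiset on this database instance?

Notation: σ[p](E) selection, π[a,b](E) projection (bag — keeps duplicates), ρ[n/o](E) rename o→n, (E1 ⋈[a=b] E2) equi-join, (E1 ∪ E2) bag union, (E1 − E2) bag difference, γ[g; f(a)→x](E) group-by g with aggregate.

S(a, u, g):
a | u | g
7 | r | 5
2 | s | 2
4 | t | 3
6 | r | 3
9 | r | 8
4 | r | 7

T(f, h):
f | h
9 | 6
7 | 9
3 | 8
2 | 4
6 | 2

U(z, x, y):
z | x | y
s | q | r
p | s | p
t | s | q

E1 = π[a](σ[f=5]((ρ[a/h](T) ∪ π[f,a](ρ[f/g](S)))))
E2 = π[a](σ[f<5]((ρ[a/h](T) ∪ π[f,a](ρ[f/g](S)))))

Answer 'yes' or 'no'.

E1 row counts bottom-up:
  T → 5
  ρ[a/h](T) → 5
  S → 6
  ρ[f/g](S) → 6
  π[f,a](ρ[f/g](S)) → 6
  (ρ[a/h](T) ∪ π[f,a](ρ[f/g](S))) → 11
  σ[f=5]((ρ[a/h](T) ∪ π[f,a](ρ[f/g](S)))) → 1
  π[a](σ[f=5]((ρ[a/h](T) ∪ π[f,a](ρ[f/g](S))))) → 1
E2 row counts bottom-up:
  T → 5
  ρ[a/h](T) → 5
  S → 6
  ρ[f/g](S) → 6
  π[f,a](ρ[f/g](S)) → 6
  (ρ[a/h](T) ∪ π[f,a](ρ[f/g](S))) → 11
  σ[f<5]((ρ[a/h](T) ∪ π[f,a](ρ[f/g](S)))) → 5
  π[a](σ[f<5]((ρ[a/h](T) ∪ π[f,a](ρ[f/g](S))))) → 5

E1 result:
a
7
E2 result:
a
2
4
4
6
8
Witness: (6,) appears 0× in E1 but 1× in E2.

no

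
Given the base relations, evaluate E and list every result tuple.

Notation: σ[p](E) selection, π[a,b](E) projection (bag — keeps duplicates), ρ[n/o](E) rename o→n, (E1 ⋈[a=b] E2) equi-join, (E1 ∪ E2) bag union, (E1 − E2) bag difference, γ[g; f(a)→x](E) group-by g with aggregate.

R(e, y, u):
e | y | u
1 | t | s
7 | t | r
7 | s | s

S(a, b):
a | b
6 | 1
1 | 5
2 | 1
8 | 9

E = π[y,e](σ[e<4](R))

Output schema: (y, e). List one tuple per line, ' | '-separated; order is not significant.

Stepwise |·|:
  R → 3
  σ[e<4](R) → 1
  π[y,e](σ[e<4](R)) → 1

== RESULT ==
y | e
t | 1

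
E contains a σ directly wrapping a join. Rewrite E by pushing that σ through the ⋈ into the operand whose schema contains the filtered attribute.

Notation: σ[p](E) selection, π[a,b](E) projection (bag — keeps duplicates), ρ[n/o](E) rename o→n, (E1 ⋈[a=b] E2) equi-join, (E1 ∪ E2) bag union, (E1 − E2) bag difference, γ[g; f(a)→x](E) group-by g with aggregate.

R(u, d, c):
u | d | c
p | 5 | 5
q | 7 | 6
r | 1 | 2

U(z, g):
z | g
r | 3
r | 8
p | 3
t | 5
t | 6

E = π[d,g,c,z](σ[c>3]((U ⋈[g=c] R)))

σ filters on c, owned by the right side.
E' = π[d,g,c,z]((U ⋈[g=c] σ[c>3](R)))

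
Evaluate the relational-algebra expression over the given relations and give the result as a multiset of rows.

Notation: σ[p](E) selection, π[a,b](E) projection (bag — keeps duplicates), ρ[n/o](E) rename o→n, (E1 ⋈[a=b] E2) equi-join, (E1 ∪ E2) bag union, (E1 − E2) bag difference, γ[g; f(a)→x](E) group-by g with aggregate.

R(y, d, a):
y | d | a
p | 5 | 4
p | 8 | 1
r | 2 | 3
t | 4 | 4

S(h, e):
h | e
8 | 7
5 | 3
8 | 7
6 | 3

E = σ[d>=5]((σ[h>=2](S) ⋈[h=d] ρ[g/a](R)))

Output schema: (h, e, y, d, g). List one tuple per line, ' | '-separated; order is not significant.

Stepwise |·|:
  S → 4
  σ[h>=2](S) → 4
  R → 4
  ρ[g/a](R) → 4
  (σ[h>=2](S) ⋈[h=d] ρ[g/a](R)) → 3
  σ[d>=5]((σ[h>=2](S) ⋈[h=d] ρ[g/a](R))) → 3

== RESULT ==
h | e | y | d | g
5 | 3 | p | 5 | 4
8 | 7 | p | 8 | 1
8 | 7 | p | 8 | 1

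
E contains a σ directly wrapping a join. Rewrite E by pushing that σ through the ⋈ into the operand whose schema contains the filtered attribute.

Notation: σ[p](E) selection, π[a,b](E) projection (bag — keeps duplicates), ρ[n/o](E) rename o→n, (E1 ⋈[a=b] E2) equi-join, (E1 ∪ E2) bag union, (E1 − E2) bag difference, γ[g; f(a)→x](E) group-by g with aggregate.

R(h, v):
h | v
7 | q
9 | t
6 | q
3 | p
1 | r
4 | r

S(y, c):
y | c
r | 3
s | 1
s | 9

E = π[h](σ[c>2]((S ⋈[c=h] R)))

σ filters on c, owned by the left side.
E' = π[h]((σ[c>2](S) ⋈[c=h] R))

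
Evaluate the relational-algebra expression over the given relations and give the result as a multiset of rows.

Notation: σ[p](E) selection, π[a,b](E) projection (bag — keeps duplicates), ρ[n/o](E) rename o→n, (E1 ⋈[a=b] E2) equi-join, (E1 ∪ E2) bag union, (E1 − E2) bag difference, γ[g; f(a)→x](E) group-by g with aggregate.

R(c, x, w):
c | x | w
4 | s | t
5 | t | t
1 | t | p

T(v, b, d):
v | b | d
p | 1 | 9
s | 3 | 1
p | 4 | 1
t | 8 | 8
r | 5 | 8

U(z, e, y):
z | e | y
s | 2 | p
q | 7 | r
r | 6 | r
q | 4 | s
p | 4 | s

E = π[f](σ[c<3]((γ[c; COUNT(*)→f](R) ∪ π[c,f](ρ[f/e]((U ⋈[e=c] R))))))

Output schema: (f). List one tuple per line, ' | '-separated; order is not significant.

Per-node cardinality:
  R → 3
  γ[c; COUNT(*)→f](R) → 3
  U → 5
  R → 3
  (U ⋈[e=c] R) → 2
  ρ[f/e]((U ⋈[e=c] R)) → 2
  π[c,f](ρ[f/e]((U ⋈[e=c] R))) → 2
  (γ[c; COUNT(*)→f](R) ∪ π[c,f](ρ[f/e]((U ⋈[e=c] R)))) → 5
  σ[c<3]((γ[c; COUNT(*)→f](R) ∪ π[c,f](ρ[f/e]((U ⋈[e=c] R))))) → 1
  π[f](σ[c<3]((γ[c; COUNT(*)→f](R) ∪ π[c,f](ρ[f/e]((U ⋈[e=c] R)))))) → 1

== RESULT ==
f
1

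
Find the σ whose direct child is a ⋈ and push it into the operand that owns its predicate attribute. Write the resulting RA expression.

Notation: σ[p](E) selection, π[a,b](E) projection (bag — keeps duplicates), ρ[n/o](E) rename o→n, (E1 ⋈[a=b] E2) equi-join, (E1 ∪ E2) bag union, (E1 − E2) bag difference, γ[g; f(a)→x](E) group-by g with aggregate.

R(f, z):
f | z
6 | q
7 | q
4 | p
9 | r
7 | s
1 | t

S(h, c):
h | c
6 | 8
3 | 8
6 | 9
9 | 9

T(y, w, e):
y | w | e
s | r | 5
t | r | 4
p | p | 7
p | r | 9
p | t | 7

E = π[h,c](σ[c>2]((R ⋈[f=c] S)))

σ filters on c, owned by the right side.
E' = π[h,c]((R ⋈[f=c] σ[c>2](S)))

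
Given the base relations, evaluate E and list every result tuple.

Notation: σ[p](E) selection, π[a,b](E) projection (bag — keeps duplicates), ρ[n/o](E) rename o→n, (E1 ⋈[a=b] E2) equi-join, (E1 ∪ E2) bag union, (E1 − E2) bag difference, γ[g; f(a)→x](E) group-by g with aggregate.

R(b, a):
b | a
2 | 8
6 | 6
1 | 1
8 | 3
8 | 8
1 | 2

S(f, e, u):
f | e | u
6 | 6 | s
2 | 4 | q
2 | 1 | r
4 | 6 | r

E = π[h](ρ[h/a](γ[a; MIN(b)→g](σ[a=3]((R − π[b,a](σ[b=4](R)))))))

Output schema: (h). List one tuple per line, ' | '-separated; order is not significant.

Subexpression sizes:
  R → 6
  R → 6
  σ[b=4](R) → 0
  π[b,a](σ[b=4](R)) → 0
  (R − π[b,a](σ[b=4](R))) → 6
  σ[a=3]((R − π[b,a](σ[b=4](R)))) → 1
  γ[a; MIN(b)→g](σ[a=3]((R − π[b,a](σ[b=4](R))))) → 1
  ρ[h/a](γ[a; MIN(b)→g](σ[a=3]((R − π[b,a](σ[b=4](R)))))) → 1
  π[h](ρ[h/a](γ[a; MIN(b)→g](σ[a=3]((R − π[b,a](σ[b=4](R))))))) → 1

== RESULT ==
h
3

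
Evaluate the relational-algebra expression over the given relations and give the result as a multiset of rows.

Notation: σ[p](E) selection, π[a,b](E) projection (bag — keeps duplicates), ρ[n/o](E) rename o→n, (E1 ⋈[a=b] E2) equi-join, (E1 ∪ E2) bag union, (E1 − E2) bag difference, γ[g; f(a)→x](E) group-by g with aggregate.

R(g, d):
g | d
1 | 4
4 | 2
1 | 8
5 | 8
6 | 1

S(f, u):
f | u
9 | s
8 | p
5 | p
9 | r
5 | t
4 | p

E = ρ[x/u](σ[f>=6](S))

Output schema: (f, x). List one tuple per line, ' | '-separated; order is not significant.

Per-node cardinality:
  S → 6
  σ[f>=6](S) → 3
  ρ[x/u](σ[f>=6](S)) → 3

== RESULT ==
f | x
8 | p
9 | r
9 | s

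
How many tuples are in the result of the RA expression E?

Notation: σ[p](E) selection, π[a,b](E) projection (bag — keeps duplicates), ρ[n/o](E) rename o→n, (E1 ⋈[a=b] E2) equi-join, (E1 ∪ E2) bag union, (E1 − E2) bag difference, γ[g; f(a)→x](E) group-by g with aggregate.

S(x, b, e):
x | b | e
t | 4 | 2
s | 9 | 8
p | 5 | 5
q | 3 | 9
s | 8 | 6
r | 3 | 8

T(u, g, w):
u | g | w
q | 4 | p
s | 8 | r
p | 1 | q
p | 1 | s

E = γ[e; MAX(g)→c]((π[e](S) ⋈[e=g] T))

Subexpression sizes:
  S → 6
  π[e](S) → 6
  T → 4
  (π[e](S) ⋈[e=g] T) → 2
  γ[e; MAX(g)→c]((π[e](S) ⋈[e=g] T)) → 1

|E| = 1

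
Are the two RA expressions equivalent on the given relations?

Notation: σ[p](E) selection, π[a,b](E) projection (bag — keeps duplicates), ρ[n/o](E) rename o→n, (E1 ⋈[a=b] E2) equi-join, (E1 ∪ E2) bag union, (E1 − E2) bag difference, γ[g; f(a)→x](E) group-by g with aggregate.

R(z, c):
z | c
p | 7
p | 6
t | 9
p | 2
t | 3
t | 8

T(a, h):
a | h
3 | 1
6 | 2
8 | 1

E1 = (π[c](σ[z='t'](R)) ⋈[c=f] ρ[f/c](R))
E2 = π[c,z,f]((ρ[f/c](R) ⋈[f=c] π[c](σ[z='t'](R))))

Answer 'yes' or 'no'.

E1 stepwise |·|:
  R → 6
  σ[z='t'](R) → 3
  π[c](σ[z='t'](R)) → 3
  R → 6
  ρ[f/c](R) → 6
  (π[c](σ[z='t'](R)) ⋈[c=f] ρ[f/c](R)) → 3
E2 stepwise |·|:
  R → 6
  ρ[f/c](R) → 6
  R → 6
  σ[z='t'](R) → 3
  π[c](σ[z='t'](R)) → 3
  (ρ[f/c](R) ⋈[f=c] π[c](σ[z='t'](R))) → 3
  π[c,z,f]((ρ[f/c](R) ⋈[f=c] π[c](σ[z='t'](R)))) → 3

E1 and E2 produce the same multiset:
c | z | f
3 | t | 3
8 | t | 8
9 | t | 9

yes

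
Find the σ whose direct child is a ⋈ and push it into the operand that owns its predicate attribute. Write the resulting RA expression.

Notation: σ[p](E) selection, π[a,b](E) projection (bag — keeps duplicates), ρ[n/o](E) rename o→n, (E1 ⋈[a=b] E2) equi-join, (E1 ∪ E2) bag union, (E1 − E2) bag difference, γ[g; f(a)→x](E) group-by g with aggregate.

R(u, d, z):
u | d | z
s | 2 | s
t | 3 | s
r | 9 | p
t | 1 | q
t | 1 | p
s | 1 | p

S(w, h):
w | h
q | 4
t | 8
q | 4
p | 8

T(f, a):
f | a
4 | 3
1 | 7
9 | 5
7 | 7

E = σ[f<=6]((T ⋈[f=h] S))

σ filters on f, owned by the left side.
E' = (σ[f<=6](T) ⋈[f=h] S)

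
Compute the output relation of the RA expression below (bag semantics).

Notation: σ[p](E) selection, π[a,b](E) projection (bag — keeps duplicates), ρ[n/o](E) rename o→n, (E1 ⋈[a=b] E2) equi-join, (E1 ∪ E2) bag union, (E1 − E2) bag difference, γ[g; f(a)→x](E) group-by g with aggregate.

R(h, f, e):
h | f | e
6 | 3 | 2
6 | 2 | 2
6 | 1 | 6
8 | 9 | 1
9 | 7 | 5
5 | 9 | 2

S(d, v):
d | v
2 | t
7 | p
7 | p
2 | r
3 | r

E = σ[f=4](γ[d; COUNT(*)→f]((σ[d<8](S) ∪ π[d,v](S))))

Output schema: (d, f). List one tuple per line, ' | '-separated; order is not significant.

Stepwise |·|:
  S → 5
  σ[d<8](S) → 5
  S → 5
  π[d,v](S) → 5
  (σ[d<8](S) ∪ π[d,v](S)) → 10
  γ[d; COUNT(*)→f]((σ[d<8](S) ∪ π[d,v](S))) → 3
  σ[f=4](γ[d; COUNT(*)→f]((σ[d<8](S) ∪ π[d,v](S)))) → 2

== RESULT ==
d | f
2 | 4
7 | 4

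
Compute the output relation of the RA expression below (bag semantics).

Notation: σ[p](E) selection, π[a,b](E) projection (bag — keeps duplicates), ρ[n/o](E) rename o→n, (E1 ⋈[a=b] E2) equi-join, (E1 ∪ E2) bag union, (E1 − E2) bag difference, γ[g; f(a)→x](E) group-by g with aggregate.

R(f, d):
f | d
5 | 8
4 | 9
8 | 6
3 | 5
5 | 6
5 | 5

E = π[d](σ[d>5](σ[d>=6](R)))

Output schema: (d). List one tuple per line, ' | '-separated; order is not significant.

Per-node cardinality:
  R → 6
  σ[d>=6](R) → 4
  σ[d>5](σ[d>=6](R)) → 4
  π[d](σ[d>5](σ[d>=6](R))) → 4

== RESULT ==
d
6
6
8
9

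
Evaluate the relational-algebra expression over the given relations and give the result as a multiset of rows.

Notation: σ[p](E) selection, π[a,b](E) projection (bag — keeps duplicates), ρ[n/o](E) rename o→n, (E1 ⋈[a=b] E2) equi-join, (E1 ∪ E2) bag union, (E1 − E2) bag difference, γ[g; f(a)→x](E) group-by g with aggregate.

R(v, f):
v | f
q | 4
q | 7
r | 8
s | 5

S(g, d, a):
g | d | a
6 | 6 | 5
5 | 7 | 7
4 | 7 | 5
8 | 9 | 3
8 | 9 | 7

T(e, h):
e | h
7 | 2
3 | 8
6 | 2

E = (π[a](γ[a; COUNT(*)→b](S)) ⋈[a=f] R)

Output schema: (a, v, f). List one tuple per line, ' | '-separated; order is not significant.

Per-node cardinality:
  S → 5
  γ[a; COUNT(*)→b](S) → 3
  π[a](γ[a; COUNT(*)→b](S)) → 3
  R → 4
  (π[a](γ[a; COUNT(*)→b](S)) ⋈[a=f] R) → 2

== RESULT ==
a | v | f
5 | s | 5
7 | q | 7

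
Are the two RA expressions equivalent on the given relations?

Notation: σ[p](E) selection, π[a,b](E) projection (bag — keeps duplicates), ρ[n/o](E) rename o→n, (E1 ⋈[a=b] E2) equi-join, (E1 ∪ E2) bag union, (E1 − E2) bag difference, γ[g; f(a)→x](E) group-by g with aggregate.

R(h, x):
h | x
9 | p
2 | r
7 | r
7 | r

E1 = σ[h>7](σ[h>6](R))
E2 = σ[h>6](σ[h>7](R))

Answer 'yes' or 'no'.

E1 subexpression sizes:
  R → 4
  σ[h>6](R) → 3
  σ[h>7](σ[h>6](R)) → 1
E2 subexpression sizes:
  R → 4
  σ[h>7](R) → 1
  σ[h>6](σ[h>7](R)) → 1

E1 and E2 produce the same multiset:
h | x
9 | p

yes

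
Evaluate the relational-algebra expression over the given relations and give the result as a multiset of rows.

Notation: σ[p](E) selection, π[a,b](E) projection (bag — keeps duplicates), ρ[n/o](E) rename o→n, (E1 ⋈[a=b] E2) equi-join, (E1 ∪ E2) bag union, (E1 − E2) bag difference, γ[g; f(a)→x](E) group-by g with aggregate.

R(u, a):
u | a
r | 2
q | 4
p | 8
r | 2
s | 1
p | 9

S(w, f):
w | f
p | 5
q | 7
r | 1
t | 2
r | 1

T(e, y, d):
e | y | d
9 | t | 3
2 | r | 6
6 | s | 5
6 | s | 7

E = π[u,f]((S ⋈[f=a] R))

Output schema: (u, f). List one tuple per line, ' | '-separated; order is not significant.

Subexpression sizes:
  S → 5
  R → 6
  (S ⋈[f=a] R) → 4
  π[u,f]((S ⋈[f=a] R)) → 4

== RESULT ==
u | f
r | 2
r | 2
s | 1
s | 1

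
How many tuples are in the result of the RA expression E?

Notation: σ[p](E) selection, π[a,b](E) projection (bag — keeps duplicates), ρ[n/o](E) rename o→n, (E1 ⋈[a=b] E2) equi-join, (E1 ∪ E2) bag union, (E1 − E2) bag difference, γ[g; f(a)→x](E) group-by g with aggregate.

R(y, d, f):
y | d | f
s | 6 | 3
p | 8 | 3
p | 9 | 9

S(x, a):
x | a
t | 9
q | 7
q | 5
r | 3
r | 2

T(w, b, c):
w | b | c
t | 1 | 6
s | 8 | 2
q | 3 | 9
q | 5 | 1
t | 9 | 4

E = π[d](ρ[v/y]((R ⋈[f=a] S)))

Row counts bottom-up:
  R → 3
  S → 5
  (R ⋈[f=a] S) → 3
  ρ[v/y]((R ⋈[f=a] S)) → 3
  π[d](ρ[v/y]((R ⋈[f=a] S))) → 3

|E| = 3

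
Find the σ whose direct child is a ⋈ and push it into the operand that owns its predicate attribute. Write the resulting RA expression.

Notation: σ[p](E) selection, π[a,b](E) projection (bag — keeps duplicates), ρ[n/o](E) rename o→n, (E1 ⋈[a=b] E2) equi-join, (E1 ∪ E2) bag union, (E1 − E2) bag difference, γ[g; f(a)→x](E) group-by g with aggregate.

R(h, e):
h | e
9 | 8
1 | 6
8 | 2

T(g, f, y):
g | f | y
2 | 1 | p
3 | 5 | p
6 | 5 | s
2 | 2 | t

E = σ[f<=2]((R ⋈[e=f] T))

σ filters on f, owned by the right side.
E' = (R ⋈[e=f] σ[f<=2](T))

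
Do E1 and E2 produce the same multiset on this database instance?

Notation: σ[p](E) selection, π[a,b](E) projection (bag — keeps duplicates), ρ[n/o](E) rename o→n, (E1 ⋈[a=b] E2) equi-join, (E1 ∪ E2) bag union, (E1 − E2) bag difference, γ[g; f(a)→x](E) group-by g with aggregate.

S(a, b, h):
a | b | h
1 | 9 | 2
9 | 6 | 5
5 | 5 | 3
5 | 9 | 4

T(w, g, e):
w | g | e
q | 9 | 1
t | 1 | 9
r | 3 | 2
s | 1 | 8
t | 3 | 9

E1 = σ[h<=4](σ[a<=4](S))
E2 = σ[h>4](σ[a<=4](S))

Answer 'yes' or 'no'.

E1 stepwise |·|:
  S → 4
  σ[a<=4](S) → 1
  σ[h<=4](σ[a<=4](S)) → 1
E2 stepwise |·|:
  S → 4
  σ[a<=4](S) → 1
  σ[h>4](σ[a<=4](S)) → 0

E1 result:
a | b | h
1 | 9 | 2
E2 result:
a | b | h
(0 rows)
Witness: (1, 9, 2) appears 1× in E1 but 0× in E2.

no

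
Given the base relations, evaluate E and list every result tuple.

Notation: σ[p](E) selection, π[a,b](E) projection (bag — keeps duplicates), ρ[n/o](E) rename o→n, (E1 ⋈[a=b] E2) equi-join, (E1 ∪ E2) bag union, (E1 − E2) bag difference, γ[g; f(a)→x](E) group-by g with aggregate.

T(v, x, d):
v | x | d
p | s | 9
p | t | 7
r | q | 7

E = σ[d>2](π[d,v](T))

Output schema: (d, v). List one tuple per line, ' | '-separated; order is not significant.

Per-node cardinality:
  T → 3
  π[d,v](T) → 3
  σ[d>2](π[d,v](T)) → 3

== RESULT ==
d | v
7 | p
7 | r
9 | p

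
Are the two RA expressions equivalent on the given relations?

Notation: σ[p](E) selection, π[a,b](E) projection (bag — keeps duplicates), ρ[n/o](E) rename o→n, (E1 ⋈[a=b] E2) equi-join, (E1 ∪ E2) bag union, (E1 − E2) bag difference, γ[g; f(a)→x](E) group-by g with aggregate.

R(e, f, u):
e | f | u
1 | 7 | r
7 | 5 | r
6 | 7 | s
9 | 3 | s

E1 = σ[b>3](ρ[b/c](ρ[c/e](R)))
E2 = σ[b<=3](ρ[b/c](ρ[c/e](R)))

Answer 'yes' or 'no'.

E1 per-node cardinality:
  R → 4
  ρ[c/e](R) → 4
  ρ[b/c](ρ[c/e](R)) → 4
  σ[b>3](ρ[b/c](ρ[c/e](R))) → 3
E2 per-node cardinality:
  R → 4
  ρ[c/e](R) → 4
  ρ[b/c](ρ[c/e](R)) → 4
  σ[b<=3](ρ[b/c](ρ[c/e](R))) → 1

E1 result:
b | f | u
6 | 7 | s
7 | 5 | r
9 | 3 | s
E2 result:
b | f | u
1 | 7 | r
Witness: (9, 3, 's') appears 1× in E1 but 0× in E2.

no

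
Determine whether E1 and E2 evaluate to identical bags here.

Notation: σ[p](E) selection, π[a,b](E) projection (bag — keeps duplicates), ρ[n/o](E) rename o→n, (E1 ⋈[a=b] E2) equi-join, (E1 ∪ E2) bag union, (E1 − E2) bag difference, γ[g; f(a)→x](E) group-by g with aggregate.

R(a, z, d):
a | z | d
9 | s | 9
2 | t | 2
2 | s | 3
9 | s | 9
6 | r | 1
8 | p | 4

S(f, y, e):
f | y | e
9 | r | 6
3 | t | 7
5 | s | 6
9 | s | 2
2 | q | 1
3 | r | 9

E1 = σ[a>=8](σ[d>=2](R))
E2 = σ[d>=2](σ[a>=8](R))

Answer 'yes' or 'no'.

E1 row counts bottom-up:
  R → 6
  σ[d>=2](R) → 5
  σ[a>=8](σ[d>=2](R)) → 3
E2 row counts bottom-up:
  R → 6
  σ[a>=8](R) → 3
  σ[d>=2](σ[a>=8](R)) → 3

E1 and E2 produce the same multiset:
a | z | d
8 | p | 4
9 | s | 9
9 | s | 9

yes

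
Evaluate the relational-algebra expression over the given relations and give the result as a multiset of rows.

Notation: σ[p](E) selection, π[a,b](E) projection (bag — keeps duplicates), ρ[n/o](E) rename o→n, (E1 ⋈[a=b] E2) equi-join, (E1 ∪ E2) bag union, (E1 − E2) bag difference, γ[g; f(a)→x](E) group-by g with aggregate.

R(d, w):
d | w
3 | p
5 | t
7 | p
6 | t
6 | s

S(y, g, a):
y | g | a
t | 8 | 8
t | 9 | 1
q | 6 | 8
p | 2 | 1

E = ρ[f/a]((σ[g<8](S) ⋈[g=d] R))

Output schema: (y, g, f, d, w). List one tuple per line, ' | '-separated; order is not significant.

Row counts bottom-up:
  S → 4
  σ[g<8](S) → 2
  R → 5
  (σ[g<8](S) ⋈[g=d] R) → 2
  ρ[f/a]((σ[g<8](S) ⋈[g=d] R)) → 2

== RESULT ==
y | g | f | d | w
q | 6 | 8 | 6 | s
q | 6 | 8 | 6 | t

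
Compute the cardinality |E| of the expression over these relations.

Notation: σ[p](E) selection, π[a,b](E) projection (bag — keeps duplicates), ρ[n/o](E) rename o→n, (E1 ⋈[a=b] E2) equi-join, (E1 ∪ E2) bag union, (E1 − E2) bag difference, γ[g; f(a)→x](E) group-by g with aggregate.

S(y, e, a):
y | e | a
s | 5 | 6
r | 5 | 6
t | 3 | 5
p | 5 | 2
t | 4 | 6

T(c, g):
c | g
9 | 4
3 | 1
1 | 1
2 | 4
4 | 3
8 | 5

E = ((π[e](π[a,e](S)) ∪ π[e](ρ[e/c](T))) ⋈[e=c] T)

Row counts bottom-up:
  S → 5
  π[a,e](S) → 5
  π[e](π[a,e](S)) → 5
  T → 6
  ρ[e/c](T) → 6
  π[e](ρ[e/c](T)) → 6
  (π[e](π[a,e](S)) ∪ π[e](ρ[e/c](T))) → 11
  T → 6
  ((π[e](π[a,e](S)) ∪ π[e](ρ[e/c](T))) ⋈[e=c] T) → 8

|E| = 8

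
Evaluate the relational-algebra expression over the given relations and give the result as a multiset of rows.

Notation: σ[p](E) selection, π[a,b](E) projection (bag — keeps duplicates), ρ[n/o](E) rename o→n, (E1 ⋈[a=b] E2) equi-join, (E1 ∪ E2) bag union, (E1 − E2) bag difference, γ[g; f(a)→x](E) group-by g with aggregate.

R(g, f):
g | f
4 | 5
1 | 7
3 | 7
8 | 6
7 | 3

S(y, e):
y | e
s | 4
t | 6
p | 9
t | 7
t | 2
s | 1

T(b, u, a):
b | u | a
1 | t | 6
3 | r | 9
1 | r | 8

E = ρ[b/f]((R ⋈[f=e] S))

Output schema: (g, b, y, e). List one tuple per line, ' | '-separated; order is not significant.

Subexpression sizes:
  R → 5
  S → 6
  (R ⋈[f=e] S) → 3
  ρ[b/f]((R ⋈[f=e] S)) → 3

== RESULT ==
g | b | y | e
1 | 7 | t | 7
3 | 7 | t | 7
8 | 6 | t | 6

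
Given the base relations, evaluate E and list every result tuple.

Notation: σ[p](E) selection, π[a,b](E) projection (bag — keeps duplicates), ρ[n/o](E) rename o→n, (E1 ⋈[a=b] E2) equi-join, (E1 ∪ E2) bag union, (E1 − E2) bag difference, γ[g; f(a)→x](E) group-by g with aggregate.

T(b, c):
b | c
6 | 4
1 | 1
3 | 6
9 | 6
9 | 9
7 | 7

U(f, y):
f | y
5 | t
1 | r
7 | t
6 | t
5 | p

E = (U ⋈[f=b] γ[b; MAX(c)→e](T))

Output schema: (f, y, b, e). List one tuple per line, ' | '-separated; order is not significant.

Subexpression sizes:
  U → 5
  T → 6
  γ[b; MAX(c)→e](T) → 5
  (U ⋈[f=b] γ[b; MAX(c)→e](T)) → 3

== RESULT ==
f | y | b | e
1 | r | 1 | 1
6 | t | 6 | 4
7 | t | 7 | 7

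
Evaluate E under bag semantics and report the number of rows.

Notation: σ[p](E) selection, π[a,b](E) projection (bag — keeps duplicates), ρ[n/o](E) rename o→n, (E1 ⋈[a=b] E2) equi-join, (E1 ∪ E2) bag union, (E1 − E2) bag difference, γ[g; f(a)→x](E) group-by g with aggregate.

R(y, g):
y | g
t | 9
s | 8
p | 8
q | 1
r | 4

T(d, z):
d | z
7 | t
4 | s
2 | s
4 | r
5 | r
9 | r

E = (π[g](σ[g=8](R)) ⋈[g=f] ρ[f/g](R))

Subexpression sizes:
  R → 5
  σ[g=8](R) → 2
  π[g](σ[g=8](R)) → 2
  R → 5
  ρ[f/g](R) → 5
  (π[g](σ[g=8](R)) ⋈[g=f] ρ[f/g](R)) → 4

|E| = 4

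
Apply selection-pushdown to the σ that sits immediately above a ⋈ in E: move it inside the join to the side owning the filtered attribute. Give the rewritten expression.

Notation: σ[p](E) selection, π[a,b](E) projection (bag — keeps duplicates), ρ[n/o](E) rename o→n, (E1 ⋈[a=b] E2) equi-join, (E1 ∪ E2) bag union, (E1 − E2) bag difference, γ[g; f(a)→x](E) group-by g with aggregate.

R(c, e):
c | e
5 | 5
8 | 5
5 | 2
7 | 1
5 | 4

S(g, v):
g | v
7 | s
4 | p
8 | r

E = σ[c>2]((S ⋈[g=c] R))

σ filters on c, owned by the right side.
E' = (S ⋈[g=c] σ[c>2](R))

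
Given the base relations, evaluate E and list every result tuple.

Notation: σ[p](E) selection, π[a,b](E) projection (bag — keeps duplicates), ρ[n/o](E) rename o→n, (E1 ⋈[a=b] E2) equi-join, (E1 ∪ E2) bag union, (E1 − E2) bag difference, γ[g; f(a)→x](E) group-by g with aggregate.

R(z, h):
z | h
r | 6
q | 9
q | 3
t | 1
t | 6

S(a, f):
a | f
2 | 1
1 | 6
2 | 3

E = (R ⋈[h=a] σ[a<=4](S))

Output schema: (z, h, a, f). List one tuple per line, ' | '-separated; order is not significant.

Stepwise |·|:
  R → 5
  S → 3
  σ[a<=4](S) → 3
  (R ⋈[h=a] σ[a<=4](S)) → 1

== RESULT ==
z | h | a | f
t | 1 | 1 | 6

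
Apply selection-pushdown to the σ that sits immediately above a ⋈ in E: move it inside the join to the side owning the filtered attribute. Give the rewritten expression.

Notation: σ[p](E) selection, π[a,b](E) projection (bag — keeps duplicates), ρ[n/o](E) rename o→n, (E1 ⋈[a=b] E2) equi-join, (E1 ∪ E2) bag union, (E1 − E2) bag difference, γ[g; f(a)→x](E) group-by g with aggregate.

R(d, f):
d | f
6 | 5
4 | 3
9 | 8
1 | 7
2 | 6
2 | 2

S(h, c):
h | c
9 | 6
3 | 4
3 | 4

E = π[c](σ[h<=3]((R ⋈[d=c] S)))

σ filters on h, owned by the right side.
E' = π[c]((R ⋈[d=c] σ[h<=3](S)))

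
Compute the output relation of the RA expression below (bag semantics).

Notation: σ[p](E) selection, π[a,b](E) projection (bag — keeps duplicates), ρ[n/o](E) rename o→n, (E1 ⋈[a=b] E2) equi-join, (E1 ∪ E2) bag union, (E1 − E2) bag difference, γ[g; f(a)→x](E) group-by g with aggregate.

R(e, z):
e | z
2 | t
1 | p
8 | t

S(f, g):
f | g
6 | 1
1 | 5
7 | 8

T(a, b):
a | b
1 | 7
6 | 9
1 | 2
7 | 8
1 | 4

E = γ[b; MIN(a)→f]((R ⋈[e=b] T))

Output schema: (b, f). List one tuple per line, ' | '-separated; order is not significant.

Row counts bottom-up:
  R → 3
  T → 5
  (R ⋈[e=b] T) → 2
  γ[b; MIN(a)→f]((R ⋈[e=b] T)) → 2

== RESULT ==
b | f
2 | 1
8 | 7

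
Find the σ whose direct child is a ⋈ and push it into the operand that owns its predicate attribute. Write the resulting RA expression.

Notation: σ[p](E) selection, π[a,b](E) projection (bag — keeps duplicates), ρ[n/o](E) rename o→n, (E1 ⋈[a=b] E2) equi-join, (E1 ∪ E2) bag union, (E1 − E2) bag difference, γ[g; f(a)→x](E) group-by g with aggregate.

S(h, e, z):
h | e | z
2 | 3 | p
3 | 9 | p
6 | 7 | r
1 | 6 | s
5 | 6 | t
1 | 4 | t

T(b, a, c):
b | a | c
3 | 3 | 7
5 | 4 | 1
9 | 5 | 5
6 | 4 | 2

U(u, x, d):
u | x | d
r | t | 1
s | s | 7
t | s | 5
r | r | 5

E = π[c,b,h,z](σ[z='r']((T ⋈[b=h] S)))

σ filters on z, owned by the right side.
E' = π[c,b,h,z]((T ⋈[b=h] σ[z='r'](S)))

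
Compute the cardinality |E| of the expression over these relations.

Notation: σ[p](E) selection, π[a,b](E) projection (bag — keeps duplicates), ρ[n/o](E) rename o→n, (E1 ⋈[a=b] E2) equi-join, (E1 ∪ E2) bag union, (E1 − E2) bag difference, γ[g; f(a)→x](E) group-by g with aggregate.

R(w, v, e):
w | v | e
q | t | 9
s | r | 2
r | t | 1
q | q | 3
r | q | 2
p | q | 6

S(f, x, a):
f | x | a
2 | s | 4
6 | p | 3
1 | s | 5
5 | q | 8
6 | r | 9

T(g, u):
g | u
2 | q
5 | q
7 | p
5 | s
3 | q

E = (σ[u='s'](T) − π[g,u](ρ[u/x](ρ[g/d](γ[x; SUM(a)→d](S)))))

Per-node cardinality:
  T → 5
  σ[u='s'](T) → 1
  S → 5
  γ[x; SUM(a)→d](S) → 4
  ρ[g/d](γ[x; SUM(a)→d](S)) → 4
  ρ[u/x](ρ[g/d](γ[x; SUM(a)→d](S))) → 4
  π[g,u](ρ[u/x](ρ[g/d](γ[x; SUM(a)→d](S)))) → 4
  (σ[u='s'](T) − π[g,u](ρ[u/x](ρ[g/d](γ[x; SUM(a)→d](S))))) → 1

|E| = 1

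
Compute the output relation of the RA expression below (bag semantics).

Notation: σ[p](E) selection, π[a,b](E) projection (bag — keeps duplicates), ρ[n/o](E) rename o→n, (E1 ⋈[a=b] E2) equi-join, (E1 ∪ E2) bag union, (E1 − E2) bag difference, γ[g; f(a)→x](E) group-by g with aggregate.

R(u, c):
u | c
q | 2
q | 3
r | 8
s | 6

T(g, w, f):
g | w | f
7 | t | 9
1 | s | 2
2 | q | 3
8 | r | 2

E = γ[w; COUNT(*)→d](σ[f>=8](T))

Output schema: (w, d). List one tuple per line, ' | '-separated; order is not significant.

Subexpression sizes:
  T → 4
  σ[f>=8](T) → 1
  γ[w; COUNT(*)→d](σ[f>=8](T)) → 1

== RESULT ==
w | d
t | 1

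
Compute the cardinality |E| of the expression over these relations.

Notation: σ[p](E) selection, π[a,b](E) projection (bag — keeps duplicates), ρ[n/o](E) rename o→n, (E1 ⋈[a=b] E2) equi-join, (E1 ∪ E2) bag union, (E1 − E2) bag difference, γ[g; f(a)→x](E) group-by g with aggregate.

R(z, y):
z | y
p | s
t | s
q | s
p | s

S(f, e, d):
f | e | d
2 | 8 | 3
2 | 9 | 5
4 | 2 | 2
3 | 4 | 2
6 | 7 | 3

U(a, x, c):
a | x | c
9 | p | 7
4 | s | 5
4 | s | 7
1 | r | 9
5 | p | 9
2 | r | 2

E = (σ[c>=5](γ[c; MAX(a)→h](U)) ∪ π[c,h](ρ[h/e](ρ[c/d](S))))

Row counts bottom-up:
  U → 6
  γ[c; MAX(a)→h](U) → 4
  σ[c>=5](γ[c; MAX(a)→h](U)) → 3
  S → 5
  ρ[c/d](S) → 5
  ρ[h/e](ρ[c/d](S)) → 5
  π[c,h](ρ[h/e](ρ[c/d](S))) → 5
  (σ[c>=5](γ[c; MAX(a)→h](U)) ∪ π[c,h](ρ[h/e](ρ[c/d](S)))) → 8

|E| = 8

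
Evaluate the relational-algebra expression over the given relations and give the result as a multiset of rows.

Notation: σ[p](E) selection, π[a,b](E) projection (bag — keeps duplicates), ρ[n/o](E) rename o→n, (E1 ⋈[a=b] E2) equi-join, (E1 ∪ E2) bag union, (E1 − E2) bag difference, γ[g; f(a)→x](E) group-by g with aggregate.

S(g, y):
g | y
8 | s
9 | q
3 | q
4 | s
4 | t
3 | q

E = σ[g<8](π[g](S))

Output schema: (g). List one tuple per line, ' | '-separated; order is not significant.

Per-node cardinality:
  S → 6
  π[g](S) → 6
  σ[g<8](π[g](S)) → 4

== RESULT ==
g
3
3
4
4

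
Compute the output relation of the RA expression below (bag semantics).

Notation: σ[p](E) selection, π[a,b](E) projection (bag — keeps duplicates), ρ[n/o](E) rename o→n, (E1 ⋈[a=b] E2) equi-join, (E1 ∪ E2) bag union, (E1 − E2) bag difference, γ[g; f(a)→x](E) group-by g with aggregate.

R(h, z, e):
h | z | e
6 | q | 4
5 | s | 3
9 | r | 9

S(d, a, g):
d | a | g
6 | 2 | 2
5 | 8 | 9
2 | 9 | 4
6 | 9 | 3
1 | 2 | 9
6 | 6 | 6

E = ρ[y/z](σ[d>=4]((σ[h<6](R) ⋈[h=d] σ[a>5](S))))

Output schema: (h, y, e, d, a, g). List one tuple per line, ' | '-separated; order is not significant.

Per-node cardinality:
  R → 3
  σ[h<6](R) → 1
  S → 6
  σ[a>5](S) → 4
  (σ[h<6](R) ⋈[h=d] σ[a>5](S)) → 1
  σ[d>=4]((σ[h<6](R) ⋈[h=d] σ[a>5](S))) → 1
  ρ[y/z](σ[d>=4]((σ[h<6](R) ⋈[h=d] σ[a>5](S)))) → 1

== RESULT ==
h | y | e | d | a | g
5 | s | 3 | 5 | 8 | 9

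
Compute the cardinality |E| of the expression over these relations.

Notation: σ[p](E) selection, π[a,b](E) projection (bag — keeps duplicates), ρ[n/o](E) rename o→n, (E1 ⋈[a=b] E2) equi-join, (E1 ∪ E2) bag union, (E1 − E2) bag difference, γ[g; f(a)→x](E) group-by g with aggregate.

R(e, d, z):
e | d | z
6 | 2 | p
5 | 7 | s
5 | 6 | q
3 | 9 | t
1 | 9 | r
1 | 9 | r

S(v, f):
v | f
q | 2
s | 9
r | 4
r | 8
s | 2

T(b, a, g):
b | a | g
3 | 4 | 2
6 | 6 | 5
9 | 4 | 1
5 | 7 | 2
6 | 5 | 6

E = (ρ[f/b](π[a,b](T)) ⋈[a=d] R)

Stepwise |·|:
  T → 5
  π[a,b](T) → 5
  ρ[f/b](π[a,b](T)) → 5
  R → 6
  (ρ[f/b](π[a,b](T)) ⋈[a=d] R) → 2

|E| = 2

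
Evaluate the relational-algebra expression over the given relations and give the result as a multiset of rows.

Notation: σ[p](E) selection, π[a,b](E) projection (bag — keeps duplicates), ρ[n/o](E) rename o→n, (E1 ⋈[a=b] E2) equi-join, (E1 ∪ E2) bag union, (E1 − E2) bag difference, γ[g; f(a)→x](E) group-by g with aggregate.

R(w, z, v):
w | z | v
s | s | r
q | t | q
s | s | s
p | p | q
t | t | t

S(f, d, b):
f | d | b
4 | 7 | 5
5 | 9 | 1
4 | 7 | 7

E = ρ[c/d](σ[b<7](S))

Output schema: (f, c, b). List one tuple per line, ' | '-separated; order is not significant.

Subexpression sizes:
  S → 3
  σ[b<7](S) → 2
  ρ[c/d](σ[b<7](S)) → 2

== RESULT ==
f | c | b
4 | 7 | 5
5 | 9 | 1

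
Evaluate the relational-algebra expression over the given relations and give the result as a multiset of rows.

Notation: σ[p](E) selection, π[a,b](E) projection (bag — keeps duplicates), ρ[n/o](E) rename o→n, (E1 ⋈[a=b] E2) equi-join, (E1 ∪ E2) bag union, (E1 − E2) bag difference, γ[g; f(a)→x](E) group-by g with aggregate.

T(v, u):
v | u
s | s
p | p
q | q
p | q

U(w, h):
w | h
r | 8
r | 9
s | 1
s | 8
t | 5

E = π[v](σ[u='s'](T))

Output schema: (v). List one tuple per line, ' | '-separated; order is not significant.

Stepwise |·|:
  T → 4
  σ[u='s'](T) → 1
  π[v](σ[u='s'](T)) → 1

== RESULT ==
v
s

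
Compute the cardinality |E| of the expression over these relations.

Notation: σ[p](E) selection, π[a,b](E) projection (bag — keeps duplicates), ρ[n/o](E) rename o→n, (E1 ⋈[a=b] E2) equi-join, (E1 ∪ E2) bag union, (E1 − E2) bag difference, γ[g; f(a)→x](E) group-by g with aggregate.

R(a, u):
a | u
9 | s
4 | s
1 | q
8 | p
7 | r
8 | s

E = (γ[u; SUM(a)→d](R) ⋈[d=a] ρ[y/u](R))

Row counts bottom-up:
  R → 6
  γ[u; SUM(a)→d](R) → 4
  R → 6
  ρ[y/u](R) → 6
  (γ[u; SUM(a)→d](R) ⋈[d=a] ρ[y/u](R)) → 4

|E| = 4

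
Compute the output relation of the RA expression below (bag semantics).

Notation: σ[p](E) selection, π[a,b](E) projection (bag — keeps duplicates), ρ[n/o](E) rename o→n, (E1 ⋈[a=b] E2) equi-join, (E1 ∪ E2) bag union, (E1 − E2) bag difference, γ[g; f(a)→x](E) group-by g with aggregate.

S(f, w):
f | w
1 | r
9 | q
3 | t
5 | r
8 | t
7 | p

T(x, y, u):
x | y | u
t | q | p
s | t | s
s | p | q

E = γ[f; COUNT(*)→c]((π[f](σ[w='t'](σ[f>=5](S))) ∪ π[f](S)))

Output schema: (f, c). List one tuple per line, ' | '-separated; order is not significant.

Subexpression sizes:
  S → 6
  σ[f>=5](S) → 4
  σ[w='t'](σ[f>=5](S)) → 1
  π[f](σ[w='t'](σ[f>=5](S))) → 1
  S → 6
  π[f](S) → 6
  (π[f](σ[w='t'](σ[f>=5](S))) ∪ π[f](S)) → 7
  γ[f; COUNT(*)→c]((π[f](σ[w='t'](σ[f>=5](S))) ∪ π[f](S))) → 6

== RESULT ==
f | c
1 | 1
3 | 1
5 | 1
7 | 1
8 | 2
9 | 1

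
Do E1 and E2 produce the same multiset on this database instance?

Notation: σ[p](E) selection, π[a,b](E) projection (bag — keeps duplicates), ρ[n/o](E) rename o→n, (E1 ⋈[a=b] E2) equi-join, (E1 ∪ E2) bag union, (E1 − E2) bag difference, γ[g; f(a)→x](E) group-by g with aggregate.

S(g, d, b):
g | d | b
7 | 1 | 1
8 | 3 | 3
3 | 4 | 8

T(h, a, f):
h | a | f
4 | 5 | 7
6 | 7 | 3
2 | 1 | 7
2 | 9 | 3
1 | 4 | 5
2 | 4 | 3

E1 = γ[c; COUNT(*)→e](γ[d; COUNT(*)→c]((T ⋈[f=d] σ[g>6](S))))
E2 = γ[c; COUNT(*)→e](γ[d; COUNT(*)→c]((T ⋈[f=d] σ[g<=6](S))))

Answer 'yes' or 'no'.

E1 subexpression sizes:
  T → 6
  S → 3
  σ[g>6](S) → 2
  (T ⋈[f=d] σ[g>6](S)) → 3
  γ[d; COUNT(*)→c]((T ⋈[f=d] σ[g>6](S))) → 1
  γ[c; COUNT(*)→e](γ[d; COUNT(*)→c]((T ⋈[f=d] σ[g>6](S)))) → 1
E2 subexpression sizes:
  T → 6
  S → 3
  σ[g<=6](S) → 1
  (T ⋈[f=d] σ[g<=6](S)) → 0
  γ[d; COUNT(*)→c]((T ⋈[f=d] σ[g<=6](S))) → 0
  γ[c; COUNT(*)→e](γ[d; COUNT(*)→c]((T ⋈[f=d] σ[g<=6](S)))) → 0

E1 result:
c | e
3 | 1
E2 result:
c | e
(0 rows)
Witness: (3, 1) appears 1× in E1 but 0× in E2.

no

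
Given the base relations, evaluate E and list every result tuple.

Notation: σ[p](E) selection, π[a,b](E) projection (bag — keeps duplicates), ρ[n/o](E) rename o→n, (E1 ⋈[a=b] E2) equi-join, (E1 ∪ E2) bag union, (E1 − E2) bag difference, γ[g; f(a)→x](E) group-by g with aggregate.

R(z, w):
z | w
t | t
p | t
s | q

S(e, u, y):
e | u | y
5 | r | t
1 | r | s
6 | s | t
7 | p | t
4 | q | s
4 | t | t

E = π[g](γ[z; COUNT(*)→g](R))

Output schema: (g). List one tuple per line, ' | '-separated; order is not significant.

Stepwise |·|:
  R → 3
  γ[z; COUNT(*)→g](R) → 3
  π[g](γ[z; COUNT(*)→g](R)) → 3

== RESULT ==
g
1
1
1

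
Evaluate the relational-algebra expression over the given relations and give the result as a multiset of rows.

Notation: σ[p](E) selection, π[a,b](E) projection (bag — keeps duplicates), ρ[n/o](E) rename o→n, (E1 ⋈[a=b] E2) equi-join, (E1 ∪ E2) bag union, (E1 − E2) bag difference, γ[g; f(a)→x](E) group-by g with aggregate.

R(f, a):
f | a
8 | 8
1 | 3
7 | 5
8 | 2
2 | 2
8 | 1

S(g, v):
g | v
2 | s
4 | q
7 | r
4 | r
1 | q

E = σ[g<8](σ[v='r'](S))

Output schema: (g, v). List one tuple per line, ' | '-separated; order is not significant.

Stepwise |·|:
  S → 5
  σ[v='r'](S) → 2
  σ[g<8](σ[v='r'](S)) → 2

== RESULT ==
g | v
4 | r
7 | r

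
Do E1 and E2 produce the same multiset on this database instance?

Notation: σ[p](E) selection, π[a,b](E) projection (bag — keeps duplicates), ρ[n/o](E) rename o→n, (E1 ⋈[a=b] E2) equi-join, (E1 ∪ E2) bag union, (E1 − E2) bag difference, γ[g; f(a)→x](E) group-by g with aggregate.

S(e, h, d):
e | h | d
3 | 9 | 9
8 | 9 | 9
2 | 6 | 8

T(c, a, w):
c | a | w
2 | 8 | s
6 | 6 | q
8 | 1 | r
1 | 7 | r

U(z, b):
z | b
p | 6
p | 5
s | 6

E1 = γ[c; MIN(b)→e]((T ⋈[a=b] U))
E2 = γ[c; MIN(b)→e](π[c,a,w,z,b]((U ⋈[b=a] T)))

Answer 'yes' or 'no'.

E1 subexpression sizes:
  T → 4
  U → 3
  (T ⋈[a=b] U) → 2
  γ[c; MIN(b)→e]((T ⋈[a=b] U)) → 1
E2 subexpression sizes:
  U → 3
  T → 4
  (U ⋈[b=a] T) → 2
  π[c,a,w,z,b]((U ⋈[b=a] T)) → 2
  γ[c; MIN(b)→e](π[c,a,w,z,b]((U ⋈[b=a] T))) → 1

E1 and E2 produce the same multiset:
c | e
6 | 6

yes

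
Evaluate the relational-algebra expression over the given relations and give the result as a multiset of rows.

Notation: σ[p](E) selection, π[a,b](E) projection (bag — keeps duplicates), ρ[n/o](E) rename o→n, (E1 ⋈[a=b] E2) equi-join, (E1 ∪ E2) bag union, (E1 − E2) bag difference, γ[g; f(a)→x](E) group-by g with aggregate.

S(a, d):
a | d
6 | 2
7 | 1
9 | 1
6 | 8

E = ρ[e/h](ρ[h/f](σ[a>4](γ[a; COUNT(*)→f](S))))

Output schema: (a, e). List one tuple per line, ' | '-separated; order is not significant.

Per-node cardinality:
  S → 4
  γ[a; COUNT(*)→f](S) → 3
  σ[a>4](γ[a; COUNT(*)→f](S)) → 3
  ρ[h/f](σ[a>4](γ[a; COUNT(*)→f](S))) → 3
  ρ[e/h](ρ[h/f](σ[a>4](γ[a; COUNT(*)→f](S)))) → 3

== RESULT ==
a | e
6 | 2
7 | 1
9 | 1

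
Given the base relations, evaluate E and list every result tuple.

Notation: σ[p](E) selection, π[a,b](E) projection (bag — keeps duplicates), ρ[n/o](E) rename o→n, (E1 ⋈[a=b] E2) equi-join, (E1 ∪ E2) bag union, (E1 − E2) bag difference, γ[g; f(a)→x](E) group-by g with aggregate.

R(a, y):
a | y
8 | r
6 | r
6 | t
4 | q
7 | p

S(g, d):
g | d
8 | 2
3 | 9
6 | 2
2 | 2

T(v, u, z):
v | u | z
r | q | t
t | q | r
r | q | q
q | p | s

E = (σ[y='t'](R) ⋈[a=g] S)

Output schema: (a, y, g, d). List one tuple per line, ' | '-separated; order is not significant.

Row counts bottom-up:
  R → 5
  σ[y='t'](R) → 1
  S → 4
  (σ[y='t'](R) ⋈[a=g] S) → 1

== RESULT ==
a | y | g | d
6 | t | 6 | 2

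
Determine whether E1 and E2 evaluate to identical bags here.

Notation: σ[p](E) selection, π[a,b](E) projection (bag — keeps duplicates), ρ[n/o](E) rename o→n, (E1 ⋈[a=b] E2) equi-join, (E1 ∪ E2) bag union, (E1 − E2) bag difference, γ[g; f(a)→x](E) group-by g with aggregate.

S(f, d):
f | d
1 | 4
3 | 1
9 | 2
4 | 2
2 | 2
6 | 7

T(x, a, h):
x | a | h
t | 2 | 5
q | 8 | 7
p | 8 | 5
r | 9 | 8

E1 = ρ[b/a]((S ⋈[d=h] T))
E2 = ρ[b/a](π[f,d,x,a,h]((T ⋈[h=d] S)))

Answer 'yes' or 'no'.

E1 row counts bottom-up:
  S → 6
  T → 4
  (S ⋈[d=h] T) → 1
  ρ[b/a]((S ⋈[d=h] T)) → 1
E2 row counts bottom-up:
  T → 4
  S → 6
  (T ⋈[h=d] S) → 1
  π[f,d,x,a,h]((T ⋈[h=d] S)) → 1
  ρ[b/a](π[f,d,x,a,h]((T ⋈[h=d] S))) → 1

E1 and E2 produce the same multiset:
f | d | x | b | h
6 | 7 | q | 8 | 7

yes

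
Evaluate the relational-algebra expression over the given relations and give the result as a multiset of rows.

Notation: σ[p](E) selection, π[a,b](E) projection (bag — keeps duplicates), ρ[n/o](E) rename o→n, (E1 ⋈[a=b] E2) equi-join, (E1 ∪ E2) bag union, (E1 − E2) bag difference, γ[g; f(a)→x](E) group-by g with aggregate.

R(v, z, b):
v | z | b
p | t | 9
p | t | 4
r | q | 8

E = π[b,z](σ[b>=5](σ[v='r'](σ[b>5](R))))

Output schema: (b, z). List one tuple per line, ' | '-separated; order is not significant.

Row counts bottom-up:
  R → 3
  σ[b>5](R) → 2
  σ[v='r'](σ[b>5](R)) → 1
  σ[b>=5](σ[v='r'](σ[b>5](R))) → 1
  π[b,z](σ[b>=5](σ[v='r'](σ[b>5](R)))) → 1

== RESULT ==
b | z
8 | q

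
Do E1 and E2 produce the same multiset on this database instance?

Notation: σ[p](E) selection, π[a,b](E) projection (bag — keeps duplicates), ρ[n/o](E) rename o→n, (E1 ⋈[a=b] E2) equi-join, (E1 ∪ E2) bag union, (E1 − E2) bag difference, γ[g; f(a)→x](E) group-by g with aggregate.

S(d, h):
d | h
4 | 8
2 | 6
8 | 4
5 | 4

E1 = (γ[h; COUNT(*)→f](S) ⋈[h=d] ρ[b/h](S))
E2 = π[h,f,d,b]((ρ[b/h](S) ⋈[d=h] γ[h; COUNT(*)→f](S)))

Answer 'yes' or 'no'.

E1 row counts bottom-up:
  S → 4
  γ[h; COUNT(*)→f](S) → 3
  S → 4
  ρ[b/h](S) → 4
  (γ[h; COUNT(*)→f](S) ⋈[h=d] ρ[b/h](S)) → 2
E2 row counts bottom-up:
  S → 4
  ρ[b/h](S) → 4
  S → 4
  γ[h; COUNT(*)→f](S) → 3
  (ρ[b/h](S) ⋈[d=h] γ[h; COUNT(*)→f](S)) → 2
  π[h,f,d,b]((ρ[b/h](S) ⋈[d=h] γ[h; COUNT(*)→f](S))) → 2

E1 and E2 produce the same multiset:
h | f | d | b
4 | 2 | 4 | 8
8 | 1 | 8 | 4

yes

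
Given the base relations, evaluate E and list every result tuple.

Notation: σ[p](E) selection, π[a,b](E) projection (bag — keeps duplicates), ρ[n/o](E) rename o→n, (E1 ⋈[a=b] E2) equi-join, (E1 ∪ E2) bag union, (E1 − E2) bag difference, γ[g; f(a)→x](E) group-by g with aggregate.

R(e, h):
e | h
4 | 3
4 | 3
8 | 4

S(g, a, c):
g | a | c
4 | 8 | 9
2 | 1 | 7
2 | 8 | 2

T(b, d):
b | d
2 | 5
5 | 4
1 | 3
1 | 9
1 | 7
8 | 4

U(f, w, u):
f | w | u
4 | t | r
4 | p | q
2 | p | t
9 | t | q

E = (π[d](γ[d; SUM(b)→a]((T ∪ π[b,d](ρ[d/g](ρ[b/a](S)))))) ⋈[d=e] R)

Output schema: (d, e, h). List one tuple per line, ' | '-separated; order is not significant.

Per-node cardinality:
  T → 6
  S → 3
  ρ[b/a](S) → 3
  ρ[d/g](ρ[b/a](S)) → 3
  π[b,d](ρ[d/g](ρ[b/a](S))) → 3
  (T ∪ π[b,d](ρ[d/g](ρ[b/a](S)))) → 9
  γ[d; SUM(b)→a]((T ∪ π[b,d](ρ[d/g](ρ[b/a](S))))) → 6
  π[d](γ[d; SUM(b)→a]((T ∪ π[b,d](ρ[d/g](ρ[b/a](S)))))) → 6
  R → 3
  (π[d](γ[d; SUM(b)→a]((T ∪ π[b,d](ρ[d/g](ρ[b/a](S)))))) ⋈[d=e] R) → 2

== RESULT ==
d | e | h
4 | 4 | 3
4 | 4 | 3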